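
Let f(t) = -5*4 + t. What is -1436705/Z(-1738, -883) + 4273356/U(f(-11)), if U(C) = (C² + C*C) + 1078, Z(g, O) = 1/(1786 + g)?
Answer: -17240103887/250 ≈ -6.8960e+7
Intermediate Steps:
f(t) = -20 + t
U(C) = 1078 + 2*C² (U(C) = (C² + C²) + 1078 = 2*C² + 1078 = 1078 + 2*C²)
-1436705/Z(-1738, -883) + 4273356/U(f(-11)) = -1436705/(1/(1786 - 1738)) + 4273356/(1078 + 2*(-20 - 11)²) = -1436705/(1/48) + 4273356/(1078 + 2*(-31)²) = -1436705/1/48 + 4273356/(1078 + 2*961) = -1436705*48 + 4273356/(1078 + 1922) = -68961840 + 4273356/3000 = -68961840 + 4273356*(1/3000) = -68961840 + 356113/250 = -17240103887/250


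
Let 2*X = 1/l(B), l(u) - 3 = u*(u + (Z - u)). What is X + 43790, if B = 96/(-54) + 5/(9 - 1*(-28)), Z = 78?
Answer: 1216398509/27778 ≈ 43790.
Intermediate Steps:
B = -547/333 (B = 96*(-1/54) + 5/(9 + 28) = -16/9 + 5/37 = -547/333 ≈ -1.6426)
l(u) = 3 + 78*u (l(u) = 3 + u*(u + (78 - u)) = 3 + u*78 = 3 + 78*u)
X = -111/27778 (X = 1/(2*(3 + 78*(-547/333))) = 1/(2*(3 - 14222/111)) = 1/(2*(-13889/111)) = (½)*(-111/13889) = -111/27778 ≈ -0.0039960)
X + 43790 = -111/27778 + 43790 = 1216398509/27778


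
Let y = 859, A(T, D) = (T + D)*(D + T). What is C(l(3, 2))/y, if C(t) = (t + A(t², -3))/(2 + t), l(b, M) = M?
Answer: 3/3436 ≈ 0.00087311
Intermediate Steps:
A(T, D) = (D + T)² (A(T, D) = (D + T)*(D + T) = (D + T)²)
C(t) = (t + (-3 + t²)²)/(2 + t)
C(l(3, 2))/y = ((2 + (-3 + 2²)²)/(2 + 2))/859 = ((2 + (-3 + 4)²)/4)*(1/859) = ((2 + 1²)/4)*(1/859) = ((2 + 1)/4)*(1/859) = ((¼)*3)*(1/859) = (¾)*(1/859) = 3/3436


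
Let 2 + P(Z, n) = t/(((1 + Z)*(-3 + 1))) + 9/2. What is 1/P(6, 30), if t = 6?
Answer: 14/29 ≈ 0.48276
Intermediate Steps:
P(Z, n) = 5/2 + 6/(-2 - 2*Z) (P(Z, n) = -2 + (6/(((1 + Z)*(-3 + 1))) + 9/2) = -2 + (6/(((1 + Z)*(-2))) + 9*(1/2)) = -2 + (6/(-2 - 2*Z) + 9/2) = -2 + (9/2 + 6/(-2 - 2*Z)) = 5/2 + 6/(-2 - 2*Z))
1/P(6, 30) = 1/((-1 + 5*6)/(2*(1 + 6))) = 1/((1/2)*(-1 + 30)/7) = 1/((1/2)*(1/7)*29) = 1/(29/14) = 14/29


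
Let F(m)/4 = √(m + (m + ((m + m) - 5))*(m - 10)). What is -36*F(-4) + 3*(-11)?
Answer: -33 - 432*√26 ≈ -2235.8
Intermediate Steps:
F(m) = 4*√(m + (-10 + m)*(-5 + 3*m)) (F(m) = 4*√(m + (m + ((m + m) - 5))*(m - 10)) = 4*√(m + (m + (2*m - 5))*(-10 + m)) = 4*√(m + (m + (-5 + 2*m))*(-10 + m)) = 4*√(m + (-5 + 3*m)*(-10 + m)) = 4*√(m + (-10 + m)*(-5 + 3*m)))
-36*F(-4) + 3*(-11) = -144*√(50 - 34*(-4) + 3*(-4)²) + 3*(-11) = -144*√(50 + 136 + 3*16) - 33 = -144*√(50 + 136 + 48) - 33 = -144*√234 - 33 = -144*3*√26 - 33 = -432*√26 - 33 = -33 - 432*√26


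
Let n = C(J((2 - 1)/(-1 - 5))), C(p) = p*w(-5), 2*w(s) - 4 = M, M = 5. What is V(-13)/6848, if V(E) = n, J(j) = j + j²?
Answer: -5/54784 ≈ -9.1268e-5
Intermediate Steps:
w(s) = 9/2 (w(s) = 2 + (½)*5 = 2 + 5/2 = 9/2)
C(p) = 9*p/2 (C(p) = p*(9/2) = 9*p/2)
n = -5/8 (n = 9*(((2 - 1)/(-1 - 5))*(1 + (2 - 1)/(-1 - 5)))/2 = 9*((1/(-6))*(1 + 1/(-6)))/2 = 9*((1*(-⅙))*(1 + 1*(-⅙)))/2 = 9*(-(1 - ⅙)/6)/2 = 9*(-⅙*⅚)/2 = (9/2)*(-5/36) = -5/8 ≈ -0.62500)
V(E) = -5/8
V(-13)/6848 = -5/8/6848 = -5/8*1/6848 = -5/54784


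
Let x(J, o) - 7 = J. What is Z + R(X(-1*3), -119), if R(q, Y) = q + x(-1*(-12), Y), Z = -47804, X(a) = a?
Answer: -47788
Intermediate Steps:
x(J, o) = 7 + J
R(q, Y) = 19 + q (R(q, Y) = q + (7 - 1*(-12)) = q + (7 + 12) = q + 19 = 19 + q)
Z + R(X(-1*3), -119) = -47804 + (19 - 1*3) = -47804 + (19 - 3) = -47804 + 16 = -47788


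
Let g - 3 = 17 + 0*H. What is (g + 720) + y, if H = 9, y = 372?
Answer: 1112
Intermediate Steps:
g = 20 (g = 3 + (17 + 0*9) = 3 + (17 + 0) = 3 + 17 = 20)
(g + 720) + y = (20 + 720) + 372 = 740 + 372 = 1112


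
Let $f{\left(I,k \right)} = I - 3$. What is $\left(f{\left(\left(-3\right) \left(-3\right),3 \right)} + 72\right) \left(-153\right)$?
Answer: $-11934$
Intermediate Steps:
$f{\left(I,k \right)} = -3 + I$ ($f{\left(I,k \right)} = I - 3 = -3 + I$)
$\left(f{\left(\left(-3\right) \left(-3\right),3 \right)} + 72\right) \left(-153\right) = \left(\left(-3 - -9\right) + 72\right) \left(-153\right) = \left(\left(-3 + 9\right) + 72\right) \left(-153\right) = \left(6 + 72\right) \left(-153\right) = 78 \left(-153\right) = -11934$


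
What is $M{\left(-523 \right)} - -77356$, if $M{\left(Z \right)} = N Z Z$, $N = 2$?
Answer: $624414$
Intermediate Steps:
$M{\left(Z \right)} = 2 Z^{2}$ ($M{\left(Z \right)} = 2 Z Z = 2 Z^{2}$)
$M{\left(-523 \right)} - -77356 = 2 \left(-523\right)^{2} - -77356 = 2 \cdot 273529 + 77356 = 547058 + 77356 = 624414$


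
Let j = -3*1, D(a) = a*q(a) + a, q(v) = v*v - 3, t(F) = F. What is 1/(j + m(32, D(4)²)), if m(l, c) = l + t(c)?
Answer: 1/3165 ≈ 0.00031596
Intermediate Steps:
q(v) = -3 + v² (q(v) = v² - 3 = -3 + v²)
D(a) = a + a*(-3 + a²) (D(a) = a*(-3 + a²) + a = a + a*(-3 + a²))
m(l, c) = c + l (m(l, c) = l + c = c + l)
j = -3
1/(j + m(32, D(4)²)) = 1/(-3 + ((4*(-2 + 4²))² + 32)) = 1/(-3 + ((4*(-2 + 16))² + 32)) = 1/(-3 + ((4*14)² + 32)) = 1/(-3 + (56² + 32)) = 1/(-3 + (3136 + 32)) = 1/(-3 + 3168) = 1/3165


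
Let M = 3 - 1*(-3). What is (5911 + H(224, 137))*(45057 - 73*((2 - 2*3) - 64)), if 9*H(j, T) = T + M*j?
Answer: 2735148280/9 ≈ 3.0391e+8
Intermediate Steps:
M = 6 (M = 3 + 3 = 6)
H(j, T) = T/9 + 2*j/3 (H(j, T) = (T + 6*j)/9 = T/9 + 2*j/3)
(5911 + H(224, 137))*(45057 - 73*((2 - 2*3) - 64)) = (5911 + ((⅑)*137 + (⅔)*224))*(45057 - 73*((2 - 2*3) - 64)) = (5911 + (137/9 + 448/3))*(45057 - 73*((2 - 6) - 64)) = (5911 + 1481/9)*(45057 - 73*(-4 - 64)) = 54680*(45057 - 73*(-68))/9 = 54680*(45057 + 4964)/9 = (54680/9)*50021 = 2735148280/9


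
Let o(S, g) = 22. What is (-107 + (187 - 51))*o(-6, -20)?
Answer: 638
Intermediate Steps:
(-107 + (187 - 51))*o(-6, -20) = (-107 + (187 - 51))*22 = (-107 + 136)*22 = 29*22 = 638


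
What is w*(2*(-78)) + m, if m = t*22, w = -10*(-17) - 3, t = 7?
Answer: -25898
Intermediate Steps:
w = 167 (w = 170 - 3 = 167)
m = 154 (m = 7*22 = 154)
w*(2*(-78)) + m = 167*(2*(-78)) + 154 = 167*(-156) + 154 = -26052 + 154 = -25898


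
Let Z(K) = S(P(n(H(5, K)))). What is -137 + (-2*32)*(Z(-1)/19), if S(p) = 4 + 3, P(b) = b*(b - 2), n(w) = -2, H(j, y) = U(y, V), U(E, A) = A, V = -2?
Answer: -3051/19 ≈ -160.58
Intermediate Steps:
H(j, y) = -2
P(b) = b*(-2 + b)
S(p) = 7
Z(K) = 7
-137 + (-2*32)*(Z(-1)/19) = -137 + (-2*32)*(7/19) = -137 - 448/19 = -3051/19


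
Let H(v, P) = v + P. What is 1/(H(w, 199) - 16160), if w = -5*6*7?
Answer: -1/16171 ≈ -6.1839e-5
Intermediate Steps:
w = -210 (w = -30*7 = -210)
H(v, P) = P + v
1/(H(w, 199) - 16160) = 1/((199 - 210) - 16160) = 1/(-11 - 16160) = 1/(-16171) = -1/16171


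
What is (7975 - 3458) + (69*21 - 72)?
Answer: 5894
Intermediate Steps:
(7975 - 3458) + (69*21 - 72) = 4517 + (1449 - 72) = 4517 + 1377 = 5894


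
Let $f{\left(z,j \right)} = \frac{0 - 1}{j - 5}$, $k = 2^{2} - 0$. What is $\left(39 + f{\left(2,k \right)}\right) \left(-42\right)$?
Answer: $-1680$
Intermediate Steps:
$k = 4$ ($k = 4 + 0 = 4$)
$f{\left(z,j \right)} = - \frac{1}{-5 + j}$
$\left(39 + f{\left(2,k \right)}\right) \left(-42\right) = \left(39 - \frac{1}{-5 + 4}\right) \left(-42\right) = \left(39 - \frac{1}{-1}\right) \left(-42\right) = \left(39 - -1\right) \left(-42\right) = \left(39 + 1\right) \left(-42\right) = 40 \left(-42\right) = -1680$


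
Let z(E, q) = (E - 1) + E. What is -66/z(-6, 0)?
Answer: 66/13 ≈ 5.0769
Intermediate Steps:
z(E, q) = -1 + 2*E (z(E, q) = (-1 + E) + E = -1 + 2*E)
-66/z(-6, 0) = -66/(-1 + 2*(-6)) = -66/(-1 - 12) = -66/(-13) = -1/13*(-66) = 66/13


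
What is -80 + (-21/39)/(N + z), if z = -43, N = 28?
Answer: -15593/195 ≈ -79.964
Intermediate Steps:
-80 + (-21/39)/(N + z) = -80 + (-21/39)/(28 - 43) = -80 + (-21*1/39)/(-15) = -80 - 1/15*(-7/13) = -80 + 7/195 = -15593/195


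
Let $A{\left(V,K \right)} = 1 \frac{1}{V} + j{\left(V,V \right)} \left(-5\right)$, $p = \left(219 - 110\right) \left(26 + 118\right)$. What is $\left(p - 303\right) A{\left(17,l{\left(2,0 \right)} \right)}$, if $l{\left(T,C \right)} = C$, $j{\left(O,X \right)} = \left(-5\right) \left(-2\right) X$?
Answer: $- \frac{222413457}{17} \approx -1.3083 \cdot 10^{7}$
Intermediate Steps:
$j{\left(O,X \right)} = 10 X$
$p = 15696$ ($p = 109 \cdot 144 = 15696$)
$A{\left(V,K \right)} = \frac{1}{V} - 50 V$ ($A{\left(V,K \right)} = 1 \frac{1}{V} + 10 V \left(-5\right) = \frac{1}{V} - 50 V$)
$\left(p - 303\right) A{\left(17,l{\left(2,0 \right)} \right)} = \left(15696 - 303\right) \left(\frac{1}{17} - 850\right) = 15393 \left(\frac{1}{17} - 850\right) = 15393 \left(- \frac{14449}{17}\right) = - \frac{222413457}{17}$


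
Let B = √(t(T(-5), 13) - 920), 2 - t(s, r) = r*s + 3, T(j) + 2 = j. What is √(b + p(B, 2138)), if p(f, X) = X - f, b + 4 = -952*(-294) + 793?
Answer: √(282815 - I*√830) ≈ 531.8 - 0.027*I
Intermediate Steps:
T(j) = -2 + j
t(s, r) = -1 - r*s (t(s, r) = 2 - (r*s + 3) = 2 - (3 + r*s) = 2 + (-3 - r*s) = -1 - r*s)
b = 280677 (b = -4 + (-952*(-294) + 793) = -4 + (279888 + 793) = -4 + 280681 = 280677)
B = I*√830 (B = √((-1 - 1*13*(-2 - 5)) - 920) = √((-1 - 1*13*(-7)) - 920) = √((-1 + 91) - 920) = √(90 - 920) = √(-830) = I*√830 ≈ 28.81*I)
√(b + p(B, 2138)) = √(280677 + (2138 - I*√830)) = √(282815 - I*√830)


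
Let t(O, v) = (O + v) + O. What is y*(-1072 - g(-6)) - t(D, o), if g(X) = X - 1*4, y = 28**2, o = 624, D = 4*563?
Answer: -837736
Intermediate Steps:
D = 2252
y = 784
t(O, v) = v + 2*O
g(X) = -4 + X (g(X) = X - 4 = -4 + X)
y*(-1072 - g(-6)) - t(D, o) = 784*(-1072 - (-4 - 6)) - (624 + 2*2252) = 784*(-1072 - 1*(-10)) - (624 + 4504) = 784*(-1072 + 10) - 1*5128 = 784*(-1062) - 5128 = -832608 - 5128 = -837736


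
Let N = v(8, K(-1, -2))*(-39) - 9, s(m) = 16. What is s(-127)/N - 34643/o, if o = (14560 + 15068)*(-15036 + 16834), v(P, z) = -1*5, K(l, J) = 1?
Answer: 4547821/53271144 ≈ 0.085371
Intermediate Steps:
v(P, z) = -5
o = 53271144 (o = 29628*1798 = 53271144)
N = 186 (N = -5*(-39) - 9 = 195 - 9 = 186)
s(-127)/N - 34643/o = 16/186 - 34643/53271144 = 16*(1/186) - 34643*1/53271144 = 8/93 - 34643/53271144 = 4547821/53271144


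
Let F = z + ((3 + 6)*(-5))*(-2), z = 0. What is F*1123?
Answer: 101070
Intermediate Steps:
F = 90 (F = 0 + ((3 + 6)*(-5))*(-2) = 0 + (9*(-5))*(-2) = 0 - 45*(-2) = 0 + 90 = 90)
F*1123 = 90*1123 = 101070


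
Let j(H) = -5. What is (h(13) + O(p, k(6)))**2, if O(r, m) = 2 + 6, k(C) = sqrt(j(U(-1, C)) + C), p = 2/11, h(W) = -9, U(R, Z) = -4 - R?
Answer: 1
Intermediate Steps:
p = 2/11 (p = 2*(1/11) = 2/11 ≈ 0.18182)
k(C) = sqrt(-5 + C)
O(r, m) = 8
(h(13) + O(p, k(6)))**2 = (-9 + 8)**2 = (-1)**2 = 1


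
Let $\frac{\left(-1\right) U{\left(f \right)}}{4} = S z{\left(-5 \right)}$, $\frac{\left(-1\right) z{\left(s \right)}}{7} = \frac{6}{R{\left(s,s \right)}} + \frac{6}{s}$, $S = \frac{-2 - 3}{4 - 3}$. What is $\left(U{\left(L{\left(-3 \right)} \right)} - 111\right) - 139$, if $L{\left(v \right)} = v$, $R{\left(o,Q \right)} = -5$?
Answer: $86$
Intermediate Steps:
$S = -5$ ($S = - \frac{5}{1} = \left(-5\right) 1 = -5$)
$z{\left(s \right)} = \frac{42}{5} - \frac{42}{s}$ ($z{\left(s \right)} = - 7 \left(\frac{6}{-5} + \frac{6}{s}\right) = - 7 \left(6 \left(- \frac{1}{5}\right) + \frac{6}{s}\right) = - 7 \left(- \frac{6}{5} + \frac{6}{s}\right) = \frac{42}{5} - \frac{42}{s}$)
$U{\left(f \right)} = 336$ ($U{\left(f \right)} = - 4 \left(- 5 \left(\frac{42}{5} - \frac{42}{-5}\right)\right) = - 4 \left(- 5 \left(\frac{42}{5} - - \frac{42}{5}\right)\right) = - 4 \left(- 5 \left(\frac{42}{5} + \frac{42}{5}\right)\right) = - 4 \left(\left(-5\right) \frac{84}{5}\right) = \left(-4\right) \left(-84\right) = 336$)
$\left(U{\left(L{\left(-3 \right)} \right)} - 111\right) - 139 = \left(336 - 111\right) - 139 = 225 - 139 = 86$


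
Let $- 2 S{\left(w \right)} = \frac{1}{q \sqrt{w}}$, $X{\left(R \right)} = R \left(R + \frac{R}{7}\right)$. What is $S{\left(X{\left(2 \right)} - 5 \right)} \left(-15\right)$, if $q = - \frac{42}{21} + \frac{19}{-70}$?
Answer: $\frac{175 i \sqrt{21}}{159} \approx 5.0437 i$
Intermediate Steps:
$X{\left(R \right)} = \frac{8 R^{2}}{7}$ ($X{\left(R \right)} = R \left(R + R \frac{1}{7}\right) = R \left(R + \frac{R}{7}\right) = R \frac{8 R}{7} = \frac{8 R^{2}}{7}$)
$q = - \frac{159}{70}$ ($q = \left(-42\right) \frac{1}{21} + 19 \left(- \frac{1}{70}\right) = -2 - \frac{19}{70} = - \frac{159}{70} \approx -2.2714$)
$S{\left(w \right)} = \frac{35}{159 \sqrt{w}}$ ($S{\left(w \right)} = - \frac{1}{2 \left(- \frac{159 \sqrt{w}}{70}\right)} = - \frac{\left(- \frac{70}{159}\right) \frac{1}{\sqrt{w}}}{2} = \frac{35}{159 \sqrt{w}}$)
$S{\left(X{\left(2 \right)} - 5 \right)} \left(-15\right) = \frac{35}{159 \sqrt{\frac{8 \cdot 2^{2}}{7} - 5}} \left(-15\right) = \frac{35}{159 \sqrt{\frac{8}{7} \cdot 4 - 5}} \left(-15\right) = \frac{35}{159 \sqrt{\frac{32}{7} - 5}} \left(-15\right) = \frac{35}{159 \frac{i \sqrt{21}}{7}} \left(-15\right) = \frac{35 \left(- \frac{i \sqrt{21}}{3}\right)}{159} \left(-15\right) = - \frac{35 i \sqrt{21}}{477} \left(-15\right) = \frac{175 i \sqrt{21}}{159}$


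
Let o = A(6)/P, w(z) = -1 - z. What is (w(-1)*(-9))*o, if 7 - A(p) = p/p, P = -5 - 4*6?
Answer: 0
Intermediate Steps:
P = -29 (P = -5 - 24 = -29)
A(p) = 6 (A(p) = 7 - p/p = 7 - 1*1 = 7 - 1 = 6)
o = -6/29 (o = 6/(-29) = 6*(-1/29) = -6/29 ≈ -0.20690)
(w(-1)*(-9))*o = ((-1 - 1*(-1))*(-9))*(-6/29) = ((-1 + 1)*(-9))*(-6/29) = (0*(-9))*(-6/29) = 0*(-6/29) = 0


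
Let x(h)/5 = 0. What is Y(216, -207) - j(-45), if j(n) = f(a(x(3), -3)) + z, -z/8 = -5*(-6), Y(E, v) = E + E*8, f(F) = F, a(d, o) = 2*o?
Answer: 2190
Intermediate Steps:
x(h) = 0 (x(h) = 5*0 = 0)
Y(E, v) = 9*E (Y(E, v) = E + 8*E = 9*E)
z = -240 (z = -(-40)*(-6) = -8*30 = -240)
j(n) = -246 (j(n) = 2*(-3) - 240 = -6 - 240 = -246)
Y(216, -207) - j(-45) = 9*216 - 1*(-246) = 1944 + 246 = 2190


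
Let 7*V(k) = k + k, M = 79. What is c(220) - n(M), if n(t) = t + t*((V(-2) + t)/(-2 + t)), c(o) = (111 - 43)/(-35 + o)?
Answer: -15864468/99715 ≈ -159.10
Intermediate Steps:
V(k) = 2*k/7 (V(k) = (k + k)/7 = (2*k)/7 = 2*k/7)
c(o) = 68/(-35 + o)
n(t) = t + t*(-4/7 + t)/(-2 + t) (n(t) = t + t*(((2/7)*(-2) + t)/(-2 + t)) = t + t*((-4/7 + t)/(-2 + t)) = t + t*(-4/7 + t)/(-2 + t))
c(220) - n(M) = 68/(-35 + 220) - 2*79*(-9 + 7*79)/(7*(-2 + 79)) = 68/185 - 2*79*(-9 + 553)/(7*77) = 68*(1/185) - 2*79*544/(7*77) = 68/185 - 1*85952/539 = 68/185 - 85952/539 = -15864468/99715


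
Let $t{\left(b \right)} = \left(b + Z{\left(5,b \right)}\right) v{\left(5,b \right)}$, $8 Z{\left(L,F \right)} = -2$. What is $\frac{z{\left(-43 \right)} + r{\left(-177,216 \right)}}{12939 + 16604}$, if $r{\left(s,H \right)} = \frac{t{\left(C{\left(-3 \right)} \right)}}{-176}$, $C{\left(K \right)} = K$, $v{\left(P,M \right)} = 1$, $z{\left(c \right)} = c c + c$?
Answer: $\frac{1271437}{20798272} \approx 0.061132$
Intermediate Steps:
$z{\left(c \right)} = c + c^{2}$ ($z{\left(c \right)} = c^{2} + c = c + c^{2}$)
$Z{\left(L,F \right)} = - \frac{1}{4}$ ($Z{\left(L,F \right)} = \frac{1}{8} \left(-2\right) = - \frac{1}{4}$)
$t{\left(b \right)} = - \frac{1}{4} + b$ ($t{\left(b \right)} = \left(b - \frac{1}{4}\right) 1 = \left(- \frac{1}{4} + b\right) 1 = - \frac{1}{4} + b$)
$r{\left(s,H \right)} = \frac{13}{704}$ ($r{\left(s,H \right)} = \frac{- \frac{1}{4} - 3}{-176} = \left(- \frac{13}{4}\right) \left(- \frac{1}{176}\right) = \frac{13}{704}$)
$\frac{z{\left(-43 \right)} + r{\left(-177,216 \right)}}{12939 + 16604} = \frac{- 43 \left(1 - 43\right) + \frac{13}{704}}{12939 + 16604} = \frac{\left(-43\right) \left(-42\right) + \frac{13}{704}}{29543} = \left(1806 + \frac{13}{704}\right) \frac{1}{29543} = \frac{1271437}{704} \cdot \frac{1}{29543} = \frac{1271437}{20798272}$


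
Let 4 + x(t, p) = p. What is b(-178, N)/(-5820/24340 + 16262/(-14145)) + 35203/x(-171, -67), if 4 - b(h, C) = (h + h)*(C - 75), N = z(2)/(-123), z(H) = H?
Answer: 447803486643/23907049 ≈ 18731.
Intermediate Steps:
x(t, p) = -4 + p
N = -2/123 (N = 2/(-123) = 2*(-1/123) = -2/123 ≈ -0.016260)
b(h, C) = 4 - 2*h*(-75 + C) (b(h, C) = 4 - (h + h)*(C - 75) = 4 - 2*h*(-75 + C))
b(-178, N)/(-5820/24340 + 16262/(-14145)) + 35203/x(-171, -67) = (4 + 150*(-178) - 2*(-2/123)*(-178))/(-5820/24340 + 16262/(-14145)) + 35203/(-4 - 67) = (4 - 26700 - 712/123)/(-5820*1/24340 + 16262*(-1/14145)) + 35203/(-71) = -3284320/(123*(-291/1217 - 16262/14145)) + 35203*(-1/71) = -3284320/(123*(-23907049/17214465)) - 35203/71 = -3284320/123*(-17214465/23907049) - 35203/71 = 459657005600/23907049 - 35203/71 = 447803486643/23907049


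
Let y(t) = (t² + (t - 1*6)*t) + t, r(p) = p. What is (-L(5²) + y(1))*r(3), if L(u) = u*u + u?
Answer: -1959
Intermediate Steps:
y(t) = t + t² + t*(-6 + t) (y(t) = (t² + (t - 6)*t) + t = (t² + (-6 + t)*t) + t = (t² + t*(-6 + t)) + t = t + t² + t*(-6 + t))
L(u) = u + u² (L(u) = u² + u = u + u²)
(-L(5²) + y(1))*r(3) = (-5²*(1 + 5²) + 1*(-5 + 2*1))*3 = (-25*(1 + 25) + 1*(-5 + 2))*3 = (-25*26 + 1*(-3))*3 = (-1*650 - 3)*3 = (-650 - 3)*3 = -653*3 = -1959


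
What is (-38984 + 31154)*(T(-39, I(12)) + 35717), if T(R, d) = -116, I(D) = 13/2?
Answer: -278755830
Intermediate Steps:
I(D) = 13/2 (I(D) = 13*(½) = 13/2)
(-38984 + 31154)*(T(-39, I(12)) + 35717) = (-38984 + 31154)*(-116 + 35717) = -7830*35601 = -278755830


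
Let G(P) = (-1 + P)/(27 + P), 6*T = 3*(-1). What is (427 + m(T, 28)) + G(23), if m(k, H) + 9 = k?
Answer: 20897/50 ≈ 417.94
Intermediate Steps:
T = -½ (T = (3*(-1))/6 = (⅙)*(-3) = -½ ≈ -0.50000)
m(k, H) = -9 + k
G(P) = (-1 + P)/(27 + P)
(427 + m(T, 28)) + G(23) = (427 + (-9 - ½)) + (-1 + 23)/(27 + 23) = (427 - 19/2) + 22/50 = 835/2 + (1/50)*22 = 835/2 + 11/25 = 20897/50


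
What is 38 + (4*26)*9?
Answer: 974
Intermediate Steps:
38 + (4*26)*9 = 38 + 104*9 = 38 + 936 = 974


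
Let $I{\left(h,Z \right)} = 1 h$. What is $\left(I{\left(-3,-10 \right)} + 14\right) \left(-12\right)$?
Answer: $-132$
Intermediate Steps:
$I{\left(h,Z \right)} = h$
$\left(I{\left(-3,-10 \right)} + 14\right) \left(-12\right) = \left(-3 + 14\right) \left(-12\right) = 11 \left(-12\right) = -132$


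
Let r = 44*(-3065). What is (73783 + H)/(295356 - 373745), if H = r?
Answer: 61077/78389 ≈ 0.77915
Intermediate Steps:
r = -134860
H = -134860
(73783 + H)/(295356 - 373745) = (73783 - 134860)/(295356 - 373745) = -61077/(-78389) = -61077*(-1/78389) = 61077/78389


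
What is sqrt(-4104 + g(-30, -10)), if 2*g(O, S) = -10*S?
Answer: I*sqrt(4054) ≈ 63.671*I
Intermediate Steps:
g(O, S) = -5*S (g(O, S) = (-10*S)/2 = -5*S)
sqrt(-4104 + g(-30, -10)) = sqrt(-4104 - 5*(-10)) = sqrt(-4104 + 50) = sqrt(-4054) = I*sqrt(4054)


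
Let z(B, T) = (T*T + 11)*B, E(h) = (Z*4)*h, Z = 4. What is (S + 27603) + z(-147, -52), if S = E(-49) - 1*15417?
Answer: -387703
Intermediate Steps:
E(h) = 16*h (E(h) = (4*4)*h = 16*h)
z(B, T) = B*(11 + T**2) (z(B, T) = (T**2 + 11)*B = (11 + T**2)*B = B*(11 + T**2))
S = -16201 (S = 16*(-49) - 1*15417 = -784 - 15417 = -16201)
(S + 27603) + z(-147, -52) = (-16201 + 27603) - 147*(11 + (-52)**2) = 11402 - 147*(11 + 2704) = 11402 - 147*2715 = 11402 - 399105 = -387703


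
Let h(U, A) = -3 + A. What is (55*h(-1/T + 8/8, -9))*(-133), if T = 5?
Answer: 87780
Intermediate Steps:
(55*h(-1/T + 8/8, -9))*(-133) = (55*(-3 - 9))*(-133) = (55*(-12))*(-133) = -660*(-133) = 87780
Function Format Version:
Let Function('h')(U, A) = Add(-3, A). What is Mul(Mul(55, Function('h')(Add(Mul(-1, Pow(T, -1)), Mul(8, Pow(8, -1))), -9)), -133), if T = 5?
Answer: 87780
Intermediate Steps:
Mul(Mul(55, Function('h')(Add(Mul(-1, Pow(T, -1)), Mul(8, Pow(8, -1))), -9)), -133) = Mul(Mul(55, Add(-3, -9)), -133) = Mul(Mul(55, -12), -133) = Mul(-660, -133) = 87780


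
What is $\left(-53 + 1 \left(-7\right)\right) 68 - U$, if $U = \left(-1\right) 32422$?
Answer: $28342$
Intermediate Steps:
$U = -32422$
$\left(-53 + 1 \left(-7\right)\right) 68 - U = \left(-53 + 1 \left(-7\right)\right) 68 - -32422 = \left(-53 - 7\right) 68 + 32422 = \left(-60\right) 68 + 32422 = -4080 + 32422 = 28342$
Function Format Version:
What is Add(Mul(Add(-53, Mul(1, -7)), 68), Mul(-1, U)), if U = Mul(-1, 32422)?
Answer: 28342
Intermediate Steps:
U = -32422
Add(Mul(Add(-53, Mul(1, -7)), 68), Mul(-1, U)) = Add(Mul(Add(-53, Mul(1, -7)), 68), Mul(-1, -32422)) = Add(Mul(Add(-53, -7), 68), 32422) = Add(Mul(-60, 68), 32422) = Add(-4080, 32422) = 28342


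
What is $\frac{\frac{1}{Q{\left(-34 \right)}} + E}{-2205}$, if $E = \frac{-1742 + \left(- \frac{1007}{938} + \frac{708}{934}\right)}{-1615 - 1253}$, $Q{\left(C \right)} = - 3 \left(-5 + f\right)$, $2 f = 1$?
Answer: $- \frac{7706473093}{24931589591160} \approx -0.0003091$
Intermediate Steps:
$f = \frac{1}{2}$ ($f = \frac{1}{2} \cdot 1 = \frac{1}{2} \approx 0.5$)
$Q{\left(C \right)} = \frac{27}{2}$ ($Q{\left(C \right)} = - 3 \left(-5 + \frac{1}{2}\right) = \left(-3\right) \left(- \frac{9}{2}\right) = \frac{27}{2}$)
$E = \frac{254404783}{418771976}$ ($E = \frac{-1742 + \left(\left(-1007\right) \frac{1}{938} + 708 \cdot \frac{1}{934}\right)}{-2868} = \left(-1742 + \left(- \frac{1007}{938} + \frac{354}{467}\right)\right) \left(- \frac{1}{2868}\right) = \left(-1742 - \frac{138217}{438046}\right) \left(- \frac{1}{2868}\right) = \left(- \frac{763214349}{438046}\right) \left(- \frac{1}{2868}\right) = \frac{254404783}{418771976} \approx 0.6075$)
$\frac{\frac{1}{Q{\left(-34 \right)}} + E}{-2205} = \frac{\frac{1}{\frac{27}{2}} + \frac{254404783}{418771976}}{-2205} = \left(\frac{2}{27} + \frac{254404783}{418771976}\right) \left(- \frac{1}{2205}\right) = \frac{7706473093}{11306843352} \left(- \frac{1}{2205}\right) = - \frac{7706473093}{24931589591160}$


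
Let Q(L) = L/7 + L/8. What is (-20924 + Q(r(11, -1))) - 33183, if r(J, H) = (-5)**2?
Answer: -3029617/56 ≈ -54100.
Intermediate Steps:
r(J, H) = 25
Q(L) = 15*L/56 (Q(L) = L*(1/7) + L*(1/8) = L/7 + L/8 = 15*L/56)
(-20924 + Q(r(11, -1))) - 33183 = (-20924 + (15/56)*25) - 33183 = (-20924 + 375/56) - 33183 = -1171369/56 - 33183 = -3029617/56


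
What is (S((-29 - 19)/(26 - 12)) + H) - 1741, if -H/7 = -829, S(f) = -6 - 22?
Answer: 4034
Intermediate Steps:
S(f) = -28
H = 5803 (H = -7*(-829) = 5803)
(S((-29 - 19)/(26 - 12)) + H) - 1741 = (-28 + 5803) - 1741 = 5775 - 1741 = 4034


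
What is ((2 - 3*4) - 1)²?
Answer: 121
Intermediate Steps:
((2 - 3*4) - 1)² = ((2 - 12) - 1)² = (-10 - 1)² = (-11)² = 121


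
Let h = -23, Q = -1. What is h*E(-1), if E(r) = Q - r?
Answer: 0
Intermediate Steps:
E(r) = -1 - r
h*E(-1) = -23*(-1 - 1*(-1)) = -23*(-1 + 1) = -23*0 = 0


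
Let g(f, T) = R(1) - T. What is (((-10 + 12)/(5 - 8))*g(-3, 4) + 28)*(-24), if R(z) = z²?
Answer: -720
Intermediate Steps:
g(f, T) = 1 - T (g(f, T) = 1² - T = 1 - T)
(((-10 + 12)/(5 - 8))*g(-3, 4) + 28)*(-24) = (((-10 + 12)/(5 - 8))*(1 - 1*4) + 28)*(-24) = ((2/(-3))*(1 - 4) + 28)*(-24) = ((2*(-⅓))*(-3) + 28)*(-24) = (-⅔*(-3) + 28)*(-24) = (2 + 28)*(-24) = 30*(-24) = -720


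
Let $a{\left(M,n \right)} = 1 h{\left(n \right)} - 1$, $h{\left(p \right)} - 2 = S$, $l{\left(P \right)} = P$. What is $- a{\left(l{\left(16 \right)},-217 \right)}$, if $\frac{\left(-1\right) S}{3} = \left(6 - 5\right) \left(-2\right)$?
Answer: $-7$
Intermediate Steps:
$S = 6$ ($S = - 3 \left(6 - 5\right) \left(-2\right) = - 3 \cdot 1 \left(-2\right) = \left(-3\right) \left(-2\right) = 6$)
$h{\left(p \right)} = 8$ ($h{\left(p \right)} = 2 + 6 = 8$)
$a{\left(M,n \right)} = 7$ ($a{\left(M,n \right)} = 1 \cdot 8 - 1 = 8 - 1 = 7$)
$- a{\left(l{\left(16 \right)},-217 \right)} = \left(-1\right) 7 = -7$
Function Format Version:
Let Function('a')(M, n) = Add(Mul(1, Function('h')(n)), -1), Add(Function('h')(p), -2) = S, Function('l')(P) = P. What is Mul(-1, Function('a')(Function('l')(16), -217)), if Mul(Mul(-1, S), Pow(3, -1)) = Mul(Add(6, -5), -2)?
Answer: -7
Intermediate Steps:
S = 6 (S = Mul(-3, Mul(Add(6, -5), -2)) = Mul(-3, Mul(1, -2)) = Mul(-3, -2) = 6)
Function('h')(p) = 8 (Function('h')(p) = Add(2, 6) = 8)
Function('a')(M, n) = 7 (Function('a')(M, n) = Add(Mul(1, 8), -1) = Add(8, -1) = 7)
Mul(-1, Function('a')(Function('l')(16), -217)) = Mul(-1, 7) = -7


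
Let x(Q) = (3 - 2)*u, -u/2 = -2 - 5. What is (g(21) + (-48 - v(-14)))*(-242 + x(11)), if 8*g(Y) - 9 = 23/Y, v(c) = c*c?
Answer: 387410/7 ≈ 55344.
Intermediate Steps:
v(c) = c²
u = 14 (u = -2*(-2 - 5) = -2*(-7) = 14)
x(Q) = 14 (x(Q) = (3 - 2)*14 = 1*14 = 14)
g(Y) = 9/8 + 23/(8*Y) (g(Y) = 9/8 + (23/Y)/8 = 9/8 + 23/(8*Y))
(g(21) + (-48 - v(-14)))*(-242 + x(11)) = ((⅛)*(23 + 9*21)/21 + (-48 - 1*(-14)²))*(-242 + 14) = ((⅛)*(1/21)*(23 + 189) + (-48 - 1*196))*(-228) = ((⅛)*(1/21)*212 + (-48 - 196))*(-228) = (53/42 - 244)*(-228) = -10195/42*(-228) = 387410/7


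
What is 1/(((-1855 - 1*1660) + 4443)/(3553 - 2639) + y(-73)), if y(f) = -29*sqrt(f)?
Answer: 7312/442140757 + 208849*I*sqrt(73)/442140757 ≈ 1.6538e-5 + 0.0040358*I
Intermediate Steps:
1/(((-1855 - 1*1660) + 4443)/(3553 - 2639) + y(-73)) = 1/(((-1855 - 1*1660) + 4443)/(3553 - 2639) - 29*I*sqrt(73)) = 1/(((-1855 - 1660) + 4443)/914 - 29*I*sqrt(73)) = 1/((-3515 + 4443)*(1/914) - 29*I*sqrt(73)) = 1/(928*(1/914) - 29*I*sqrt(73)) = 1/(464/457 - 29*I*sqrt(73))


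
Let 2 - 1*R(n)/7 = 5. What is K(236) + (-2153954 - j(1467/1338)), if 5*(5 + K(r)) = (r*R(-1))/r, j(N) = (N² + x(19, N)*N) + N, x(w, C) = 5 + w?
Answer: -2142317176811/994580 ≈ -2.1540e+6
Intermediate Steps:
R(n) = -21 (R(n) = 14 - 7*5 = 14 - 35 = -21)
j(N) = N² + 25*N (j(N) = (N² + (5 + 19)*N) + N = (N² + 24*N) + N = N² + 25*N)
K(r) = -46/5 (K(r) = -5 + ((r*(-21))/r)/5 = -5 + ((-21*r)/r)/5 = -5 + (⅕)*(-21) = -5 - 21/5 = -46/5)
K(236) + (-2153954 - j(1467/1338)) = -46/5 + (-2153954 - 1467/1338*(25 + 1467/1338)) = -46/5 + (-2153954 - 1467*(1/1338)*(25 + 1467*(1/1338))) = -46/5 + (-2153954 - 489*(25 + 489/446)/446) = -46/5 + (-2153954 - 489*11639/(446*446)) = -46/5 + (-2153954 - 1*5691471/198916) = -46/5 + (-2153954 - 5691471/198916) = -46/5 - 428461605335/198916 = -2142317176811/994580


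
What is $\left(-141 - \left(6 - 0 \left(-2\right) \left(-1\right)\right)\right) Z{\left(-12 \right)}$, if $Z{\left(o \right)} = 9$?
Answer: $-1323$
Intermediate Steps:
$\left(-141 - \left(6 - 0 \left(-2\right) \left(-1\right)\right)\right) Z{\left(-12 \right)} = \left(-141 - \left(6 - 0 \left(-2\right) \left(-1\right)\right)\right) 9 = \left(-141 + \left(0 \left(-1\right) - 6\right)\right) 9 = \left(-141 + \left(0 - 6\right)\right) 9 = \left(-141 - 6\right) 9 = \left(-147\right) 9 = -1323$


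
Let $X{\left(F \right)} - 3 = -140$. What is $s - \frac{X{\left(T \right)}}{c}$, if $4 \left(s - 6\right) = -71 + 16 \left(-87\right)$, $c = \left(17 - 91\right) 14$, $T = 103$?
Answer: $- \frac{186419}{518} \approx -359.88$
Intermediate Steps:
$X{\left(F \right)} = -137$ ($X{\left(F \right)} = 3 - 140 = -137$)
$c = -1036$ ($c = \left(-74\right) 14 = -1036$)
$s = - \frac{1439}{4}$ ($s = 6 + \frac{-71 + 16 \left(-87\right)}{4} = 6 + \frac{-71 - 1392}{4} = 6 + \frac{1}{4} \left(-1463\right) = 6 - \frac{1463}{4} = - \frac{1439}{4} \approx -359.75$)
$s - \frac{X{\left(T \right)}}{c} = - \frac{1439}{4} - - \frac{137}{-1036} = - \frac{1439}{4} - \left(-137\right) \left(- \frac{1}{1036}\right) = - \frac{1439}{4} - \frac{137}{1036} = - \frac{186419}{518}$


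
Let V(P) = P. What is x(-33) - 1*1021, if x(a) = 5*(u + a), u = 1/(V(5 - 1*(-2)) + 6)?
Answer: -15413/13 ≈ -1185.6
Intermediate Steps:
u = 1/13 (u = 1/((5 - 1*(-2)) + 6) = 1/((5 + 2) + 6) = 1/(7 + 6) = 1/13 ≈ 0.076923)
x(a) = 5/13 + 5*a (x(a) = 5*(1/13 + a) = 5/13 + 5*a)
x(-33) - 1*1021 = (5/13 + 5*(-33)) - 1*1021 = (5/13 - 165) - 1021 = -2140/13 - 1021 = -15413/13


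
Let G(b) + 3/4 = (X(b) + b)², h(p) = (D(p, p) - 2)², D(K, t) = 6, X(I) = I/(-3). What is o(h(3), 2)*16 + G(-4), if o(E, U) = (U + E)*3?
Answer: 31333/36 ≈ 870.36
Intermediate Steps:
X(I) = -I/3 (X(I) = I*(-⅓) = -I/3)
h(p) = 16 (h(p) = (6 - 2)² = 4² = 16)
o(E, U) = 3*E + 3*U (o(E, U) = (E + U)*3 = 3*E + 3*U)
G(b) = -¾ + 4*b²/9 (G(b) = -¾ + (-b/3 + b)² = -¾ + (2*b/3)² = -¾ + 4*b²/9)
o(h(3), 2)*16 + G(-4) = (3*16 + 3*2)*16 + (-¾ + (4/9)*(-4)²) = (48 + 6)*16 + (-¾ + (4/9)*16) = 54*16 + (-¾ + 64/9) = 864 + 229/36 = 31333/36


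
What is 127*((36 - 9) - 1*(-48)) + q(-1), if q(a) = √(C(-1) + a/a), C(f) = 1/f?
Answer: 9525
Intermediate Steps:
q(a) = 0 (q(a) = √(1/(-1) + a/a) = √(-1 + 1) = √0 = 0)
127*((36 - 9) - 1*(-48)) + q(-1) = 127*((36 - 9) - 1*(-48)) + 0 = 127*(27 + 48) + 0 = 127*75 + 0 = 9525 + 0 = 9525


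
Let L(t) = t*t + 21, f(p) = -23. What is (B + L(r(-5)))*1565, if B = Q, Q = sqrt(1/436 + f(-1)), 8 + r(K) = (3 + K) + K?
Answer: 384990 + 1565*I*sqrt(1092943)/218 ≈ 3.8499e+5 + 7505.1*I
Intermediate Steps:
r(K) = -5 + 2*K (r(K) = -8 + ((3 + K) + K) = -8 + (3 + 2*K) = -5 + 2*K)
L(t) = 21 + t**2 (L(t) = t**2 + 21 = 21 + t**2)
Q = I*sqrt(1092943)/218 (Q = sqrt(1/436 - 23) = sqrt(-10027/436) = I*sqrt(1092943)/218 ≈ 4.7956*I)
B = I*sqrt(1092943)/218 ≈ 4.7956*I
(B + L(r(-5)))*1565 = (I*sqrt(1092943)/218 + (21 + (-5 + 2*(-5))**2))*1565 = (I*sqrt(1092943)/218 + (21 + (-5 - 10)**2))*1565 = (I*sqrt(1092943)/218 + (21 + (-15)**2))*1565 = (I*sqrt(1092943)/218 + (21 + 225))*1565 = (I*sqrt(1092943)/218 + 246)*1565 = (246 + I*sqrt(1092943)/218)*1565 = 384990 + 1565*I*sqrt(1092943)/218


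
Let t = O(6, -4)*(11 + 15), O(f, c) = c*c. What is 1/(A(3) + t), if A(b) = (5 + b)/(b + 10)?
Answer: 13/5416 ≈ 0.0024003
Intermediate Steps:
A(b) = (5 + b)/(10 + b)
O(f, c) = c²
t = 416 (t = (-4)²*(11 + 15) = 16*26 = 416)
1/(A(3) + t) = 1/((5 + 3)/(10 + 3) + 416) = 1/(8/13 + 416) = 1/(5416/13) = 13/5416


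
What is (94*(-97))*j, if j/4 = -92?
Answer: 3355424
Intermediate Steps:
j = -368 (j = 4*(-92) = -368)
(94*(-97))*j = (94*(-97))*(-368) = -9118*(-368) = 3355424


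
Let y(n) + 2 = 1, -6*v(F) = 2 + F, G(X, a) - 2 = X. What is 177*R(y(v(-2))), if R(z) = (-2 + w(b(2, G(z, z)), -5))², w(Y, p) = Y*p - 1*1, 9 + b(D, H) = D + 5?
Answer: 8673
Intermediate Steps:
G(X, a) = 2 + X
v(F) = -⅓ - F/6 (v(F) = -(2 + F)/6 = -⅓ - F/6)
y(n) = -1 (y(n) = -2 + 1 = -1)
b(D, H) = -4 + D (b(D, H) = -9 + (D + 5) = -9 + (5 + D) = -4 + D)
w(Y, p) = -1 + Y*p (w(Y, p) = Y*p - 1 = -1 + Y*p)
R(z) = 49 (R(z) = (-2 + (-1 + (-4 + 2)*(-5)))² = (-2 + (-1 - 2*(-5)))² = (-2 + (-1 + 10))² = (-2 + 9)² = 7² = 49)
177*R(y(v(-2))) = 177*49 = 8673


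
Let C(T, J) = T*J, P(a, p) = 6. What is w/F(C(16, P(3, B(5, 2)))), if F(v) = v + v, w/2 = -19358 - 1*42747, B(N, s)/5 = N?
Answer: -62105/96 ≈ -646.93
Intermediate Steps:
B(N, s) = 5*N
w = -124210 (w = 2*(-19358 - 1*42747) = 2*(-19358 - 42747) = 2*(-62105) = -124210)
C(T, J) = J*T
F(v) = 2*v
w/F(C(16, P(3, B(5, 2)))) = -124210/(2*(6*16)) = -124210/(2*96) = -124210/192 = -124210*1/192 = -62105/96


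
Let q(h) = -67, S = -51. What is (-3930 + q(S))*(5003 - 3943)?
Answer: -4236820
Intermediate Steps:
(-3930 + q(S))*(5003 - 3943) = (-3930 - 67)*(5003 - 3943) = -3997*1060 = -4236820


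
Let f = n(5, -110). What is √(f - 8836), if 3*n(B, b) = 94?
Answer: I*√79242/3 ≈ 93.833*I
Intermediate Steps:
n(B, b) = 94/3 (n(B, b) = (⅓)*94 = 94/3)
f = 94/3 ≈ 31.333
√(f - 8836) = √(94/3 - 8836) = √(-26414/3) = I*√79242/3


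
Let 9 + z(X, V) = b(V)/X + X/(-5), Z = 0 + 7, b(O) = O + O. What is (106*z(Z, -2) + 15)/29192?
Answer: -40179/1021720 ≈ -0.039325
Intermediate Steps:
b(O) = 2*O
Z = 7
z(X, V) = -9 - X/5 + 2*V/X (z(X, V) = -9 + ((2*V)/X + X/(-5)) = -9 + (2*V/X + X*(-⅕)) = -9 + (2*V/X - X/5) = -9 + (-X/5 + 2*V/X) = -9 - X/5 + 2*V/X)
(106*z(Z, -2) + 15)/29192 = (106*(-9 - ⅕*7 + 2*(-2)/7) + 15)/29192 = (106*(-9 - 7/5 + 2*(-2)*(⅐)) + 15)*(1/29192) = (106*(-9 - 7/5 - 4/7) + 15)*(1/29192) = (106*(-384/35) + 15)*(1/29192) = (-40704/35 + 15)*(1/29192) = -40179/35*1/29192 = -40179/1021720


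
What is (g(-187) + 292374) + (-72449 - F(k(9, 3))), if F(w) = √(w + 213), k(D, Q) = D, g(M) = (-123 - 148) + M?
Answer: 219467 - √222 ≈ 2.1945e+5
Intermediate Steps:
g(M) = -271 + M
F(w) = √(213 + w)
(g(-187) + 292374) + (-72449 - F(k(9, 3))) = ((-271 - 187) + 292374) + (-72449 - √(213 + 9)) = (-458 + 292374) + (-72449 - √222) = 291916 + (-72449 - √222) = 219467 - √222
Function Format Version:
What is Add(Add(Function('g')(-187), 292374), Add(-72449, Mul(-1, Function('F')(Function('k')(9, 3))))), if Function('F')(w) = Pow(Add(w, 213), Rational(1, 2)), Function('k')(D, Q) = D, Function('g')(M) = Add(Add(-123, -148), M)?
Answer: Add(219467, Mul(-1, Pow(222, Rational(1, 2)))) ≈ 2.1945e+5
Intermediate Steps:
Function('g')(M) = Add(-271, M)
Function('F')(w) = Pow(Add(213, w), Rational(1, 2))
Add(Add(Function('g')(-187), 292374), Add(-72449, Mul(-1, Function('F')(Function('k')(9, 3))))) = Add(Add(Add(-271, -187), 292374), Add(-72449, Mul(-1, Pow(Add(213, 9), Rational(1, 2))))) = Add(Add(-458, 292374), Add(-72449, Mul(-1, Pow(222, Rational(1, 2))))) = Add(291916, Add(-72449, Mul(-1, Pow(222, Rational(1, 2))))) = Add(219467, Mul(-1, Pow(222, Rational(1, 2))))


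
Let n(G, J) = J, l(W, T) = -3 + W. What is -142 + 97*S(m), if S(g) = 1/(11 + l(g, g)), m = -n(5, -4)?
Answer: -1607/12 ≈ -133.92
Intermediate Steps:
m = 4 (m = -1*(-4) = 4)
S(g) = 1/(8 + g) (S(g) = 1/(11 + (-3 + g)) = 1/(8 + g))
-142 + 97*S(m) = -142 + 97/(8 + 4) = -142 + 97/12 = -1607/12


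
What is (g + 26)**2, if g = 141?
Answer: 27889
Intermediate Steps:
(g + 26)**2 = (141 + 26)**2 = 167**2 = 27889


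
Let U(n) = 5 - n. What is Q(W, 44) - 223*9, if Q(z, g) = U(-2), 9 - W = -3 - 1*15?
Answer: -2000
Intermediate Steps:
W = 27 (W = 9 - (-3 - 1*15) = 9 - (-3 - 15) = 9 - 1*(-18) = 9 + 18 = 27)
Q(z, g) = 7 (Q(z, g) = 5 - 1*(-2) = 5 + 2 = 7)
Q(W, 44) - 223*9 = 7 - 223*9 = 7 - 1*2007 = 7 - 2007 = -2000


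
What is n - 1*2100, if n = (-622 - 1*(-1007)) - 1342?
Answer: -3057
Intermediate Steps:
n = -957 (n = (-622 + 1007) - 1342 = 385 - 1342 = -957)
n - 1*2100 = -957 - 1*2100 = -957 - 2100 = -3057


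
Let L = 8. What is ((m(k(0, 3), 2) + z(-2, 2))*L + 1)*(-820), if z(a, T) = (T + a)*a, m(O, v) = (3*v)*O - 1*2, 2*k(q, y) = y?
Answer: -46740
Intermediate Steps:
k(q, y) = y/2
m(O, v) = -2 + 3*O*v (m(O, v) = 3*O*v - 2 = -2 + 3*O*v)
z(a, T) = a*(T + a)
((m(k(0, 3), 2) + z(-2, 2))*L + 1)*(-820) = (((-2 + 3*((½)*3)*2) - 2*(2 - 2))*8 + 1)*(-820) = (((-2 + 3*(3/2)*2) - 2*0)*8 + 1)*(-820) = (((-2 + 9) + 0)*8 + 1)*(-820) = ((7 + 0)*8 + 1)*(-820) = (7*8 + 1)*(-820) = (56 + 1)*(-820) = 57*(-820) = -46740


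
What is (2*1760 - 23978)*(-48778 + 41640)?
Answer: 146029204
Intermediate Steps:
(2*1760 - 23978)*(-48778 + 41640) = (3520 - 23978)*(-7138) = -20458*(-7138) = 146029204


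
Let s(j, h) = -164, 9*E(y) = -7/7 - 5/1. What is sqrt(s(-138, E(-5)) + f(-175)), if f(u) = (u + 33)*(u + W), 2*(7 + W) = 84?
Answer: 2*sqrt(4929) ≈ 140.41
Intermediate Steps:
W = 35 (W = -7 + (1/2)*84 = -7 + 42 = 35)
f(u) = (33 + u)*(35 + u) (f(u) = (u + 33)*(u + 35) = (33 + u)*(35 + u))
E(y) = -2/3 (E(y) = (-7/7 - 5/1)/9 = (-7*1/7 - 5*1)/9 = (-1 - 5)/9 = (1/9)*(-6) = -2/3)
sqrt(s(-138, E(-5)) + f(-175)) = sqrt(-164 + (1155 + (-175)**2 + 68*(-175))) = sqrt(-164 + (1155 + 30625 - 11900)) = sqrt(-164 + 19880) = sqrt(19716) = 2*sqrt(4929)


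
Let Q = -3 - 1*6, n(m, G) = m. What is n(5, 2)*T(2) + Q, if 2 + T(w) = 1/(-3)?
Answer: -62/3 ≈ -20.667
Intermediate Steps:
Q = -9 (Q = -3 - 6 = -9)
T(w) = -7/3 (T(w) = -2 + 1/(-3) = -2 - ⅓ = -7/3)
n(5, 2)*T(2) + Q = 5*(-7/3) - 9 = -35/3 - 9 = -62/3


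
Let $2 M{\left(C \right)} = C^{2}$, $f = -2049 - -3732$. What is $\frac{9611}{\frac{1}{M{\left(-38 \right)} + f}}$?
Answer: $23114455$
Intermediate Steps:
$f = 1683$ ($f = -2049 + 3732 = 1683$)
$M{\left(C \right)} = \frac{C^{2}}{2}$
$\frac{9611}{\frac{1}{M{\left(-38 \right)} + f}} = \frac{9611}{\frac{1}{\frac{\left(-38\right)^{2}}{2} + 1683}} = \frac{9611}{\frac{1}{\frac{1}{2} \cdot 1444 + 1683}} = \frac{9611}{\frac{1}{722 + 1683}} = \frac{9611}{\frac{1}{2405}} = 9611 \frac{1}{\frac{1}{2405}} = 9611 \cdot 2405 = 23114455$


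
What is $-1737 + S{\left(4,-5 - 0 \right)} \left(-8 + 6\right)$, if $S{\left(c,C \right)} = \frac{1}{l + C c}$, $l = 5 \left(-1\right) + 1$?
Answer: $- \frac{20843}{12} \approx -1736.9$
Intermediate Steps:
$l = -4$ ($l = -5 + 1 = -4$)
$S{\left(c,C \right)} = \frac{1}{-4 + C c}$
$-1737 + S{\left(4,-5 - 0 \right)} \left(-8 + 6\right) = -1737 + \frac{-8 + 6}{-4 + \left(-5 - 0\right) 4} = -1737 + \frac{1}{-4 + \left(-5 + 0\right) 4} \left(-2\right) = -1737 + \frac{1}{-4 - 20} \left(-2\right) = -1737 + \frac{1}{-24} \left(-2\right) = -1737 - - \frac{1}{12} = -1737 + \frac{1}{12} = - \frac{20843}{12}$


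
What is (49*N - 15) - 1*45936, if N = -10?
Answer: -46441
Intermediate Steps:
(49*N - 15) - 1*45936 = (49*(-10) - 15) - 1*45936 = (-490 - 15) - 45936 = -505 - 45936 = -46441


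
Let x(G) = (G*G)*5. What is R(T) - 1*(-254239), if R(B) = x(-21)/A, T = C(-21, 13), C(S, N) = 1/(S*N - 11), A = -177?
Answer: 14999366/59 ≈ 2.5423e+5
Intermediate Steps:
x(G) = 5*G**2 (x(G) = G**2*5 = 5*G**2)
C(S, N) = 1/(-11 + N*S) (C(S, N) = 1/(N*S - 11) = 1/(-11 + N*S))
T = -1/284 (T = 1/(-11 + 13*(-21)) = 1/(-11 - 273) = 1/(-284) = -1/284 ≈ -0.0035211)
R(B) = -735/59 (R(B) = (5*(-21)**2)/(-177) = (5*441)*(-1/177) = 2205*(-1/177) = -735/59)
R(T) - 1*(-254239) = -735/59 - 1*(-254239) = -735/59 + 254239 = 14999366/59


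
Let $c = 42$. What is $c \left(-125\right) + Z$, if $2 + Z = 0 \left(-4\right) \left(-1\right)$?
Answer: $-5252$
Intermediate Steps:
$Z = -2$ ($Z = -2 + 0 \left(-4\right) \left(-1\right) = -2 + 0 \left(-1\right) = -2 + 0 = -2$)
$c \left(-125\right) + Z = 42 \left(-125\right) - 2 = -5250 - 2 = -5252$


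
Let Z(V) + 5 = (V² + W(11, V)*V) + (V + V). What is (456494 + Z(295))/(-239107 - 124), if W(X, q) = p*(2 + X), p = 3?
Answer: -555609/239231 ≈ -2.3225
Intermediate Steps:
W(X, q) = 6 + 3*X (W(X, q) = 3*(2 + X) = 6 + 3*X)
Z(V) = -5 + V² + 41*V (Z(V) = -5 + ((V² + (6 + 3*11)*V) + (V + V)) = -5 + ((V² + (6 + 33)*V) + 2*V) = -5 + ((V² + 39*V) + 2*V) = -5 + (V² + 41*V) = -5 + V² + 41*V)
(456494 + Z(295))/(-239107 - 124) = (456494 + (-5 + 295² + 41*295))/(-239107 - 124) = (456494 + (-5 + 87025 + 12095))/(-239231) = (456494 + 99115)*(-1/239231) = 555609*(-1/239231) = -555609/239231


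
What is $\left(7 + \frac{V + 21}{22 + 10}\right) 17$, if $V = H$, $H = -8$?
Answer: $\frac{4029}{32} \approx 125.91$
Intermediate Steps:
$V = -8$
$\left(7 + \frac{V + 21}{22 + 10}\right) 17 = \left(7 + \frac{-8 + 21}{22 + 10}\right) 17 = \left(7 + \frac{13}{32}\right) 17 = \frac{237}{32} \cdot 17 = \frac{4029}{32}$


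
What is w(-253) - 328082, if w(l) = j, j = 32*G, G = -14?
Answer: -328530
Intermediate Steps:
j = -448 (j = 32*(-14) = -448)
w(l) = -448
w(-253) - 328082 = -448 - 328082 = -328530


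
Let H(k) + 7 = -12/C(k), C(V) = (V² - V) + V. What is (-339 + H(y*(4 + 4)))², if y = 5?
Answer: 19155390409/160000 ≈ 1.1972e+5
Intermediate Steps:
C(V) = V²
H(k) = -7 - 12/k²
(-339 + H(y*(4 + 4)))² = (-339 + (-7 - 12*1/(25*(4 + 4)²)))² = (-339 + (-7 - 12/(5*8)²))² = (-339 + (-7 - 12/40²))² = (-339 + (-7 - 12*1/1600))² = (-339 + (-7 - 3/400))² = (-339 - 2803/400)² = (-138403/400)² = 19155390409/160000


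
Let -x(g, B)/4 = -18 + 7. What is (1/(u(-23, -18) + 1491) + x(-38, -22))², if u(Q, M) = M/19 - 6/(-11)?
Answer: 187902382647001/97054056225 ≈ 1936.1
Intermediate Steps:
u(Q, M) = 6/11 + M/19 (u(Q, M) = M*(1/19) - 6*(-1/11) = M/19 + 6/11 = 6/11 + M/19)
x(g, B) = 44 (x(g, B) = -4*(-18 + 7) = -4*(-11) = 44)
(1/(u(-23, -18) + 1491) + x(-38, -22))² = (1/((6/11 + (1/19)*(-18)) + 1491) + 44)² = (1/((6/11 - 18/19) + 1491) + 44)² = (1/(-84/209 + 1491) + 44)² = (1/(311535/209) + 44)² = (209/311535 + 44)² = (13707749/311535)² = 187902382647001/97054056225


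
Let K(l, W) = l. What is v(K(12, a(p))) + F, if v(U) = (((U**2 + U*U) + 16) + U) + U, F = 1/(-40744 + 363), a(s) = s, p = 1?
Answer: 13244967/40381 ≈ 328.00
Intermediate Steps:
F = -1/40381 (F = 1/(-40381) = -1/40381 ≈ -2.4764e-5)
v(U) = 16 + 2*U + 2*U**2 (v(U) = (((U**2 + U**2) + 16) + U) + U = ((2*U**2 + 16) + U) + U = ((16 + 2*U**2) + U) + U = (16 + U + 2*U**2) + U = 16 + 2*U + 2*U**2)
v(K(12, a(p))) + F = (16 + 2*12 + 2*12**2) - 1/40381 = (16 + 24 + 2*144) - 1/40381 = (16 + 24 + 288) - 1/40381 = 328 - 1/40381 = 13244967/40381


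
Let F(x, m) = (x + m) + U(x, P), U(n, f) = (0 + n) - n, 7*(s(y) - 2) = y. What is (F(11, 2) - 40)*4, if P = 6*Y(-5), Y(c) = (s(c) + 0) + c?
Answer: -108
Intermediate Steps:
s(y) = 2 + y/7
Y(c) = 2 + 8*c/7 (Y(c) = ((2 + c/7) + 0) + c = (2 + c/7) + c = 2 + 8*c/7)
P = -156/7 (P = 6*(2 + (8/7)*(-5)) = 6*(2 - 40/7) = 6*(-26/7) = -156/7 ≈ -22.286)
U(n, f) = 0 (U(n, f) = n - n = 0)
F(x, m) = m + x (F(x, m) = (x + m) + 0 = (m + x) + 0 = m + x)
(F(11, 2) - 40)*4 = ((2 + 11) - 40)*4 = (13 - 40)*4 = -27*4 = -108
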